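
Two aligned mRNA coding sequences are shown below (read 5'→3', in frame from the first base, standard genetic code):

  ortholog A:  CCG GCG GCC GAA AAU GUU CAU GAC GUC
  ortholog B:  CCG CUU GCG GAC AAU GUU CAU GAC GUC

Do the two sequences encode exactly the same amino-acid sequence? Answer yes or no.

Codon 1: CCG Pro / CCG Pro — identical.
Codon 2: GCG Ala / CUU Leu — nonsynonymous.
Codon 3: GCC Ala / GCG Ala — synonymous.
Codon 4: GAA Glu / GAC Asp — nonsynonymous.
Codon 5: AAU Asn / AAU Asn — identical.
Codon 6: GUU Val / GUU Val — identical.
Codon 7: CAU His / CAU His — identical.
Codon 8: GAC Asp / GAC Asp — identical.
Codon 9: GUC Val / GUC Val — identical.
Nonsynonymous differences: 2 → different protein.

no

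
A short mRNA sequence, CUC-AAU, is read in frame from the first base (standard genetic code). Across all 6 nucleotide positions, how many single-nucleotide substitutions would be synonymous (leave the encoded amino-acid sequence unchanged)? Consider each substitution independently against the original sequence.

4

Codon 1 (CUC, Leu): 3 synonymous substitutions.
Codon 2 (AAU, Asn): 1 synonymous substitution.
Total: 3 + 1 = 4.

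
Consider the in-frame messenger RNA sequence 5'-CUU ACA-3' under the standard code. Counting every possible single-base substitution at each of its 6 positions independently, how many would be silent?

6

Codon 1 (CUU, Leu): 3 synonymous substitutions.
Codon 2 (ACA, Thr): 3 synonymous substitutions.
Total: 3 + 3 = 6.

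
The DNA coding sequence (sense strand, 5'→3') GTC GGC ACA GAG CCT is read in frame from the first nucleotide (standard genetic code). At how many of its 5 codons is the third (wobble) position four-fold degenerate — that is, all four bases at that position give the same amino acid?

4

Codon 1 GTC (Val): third position 4-fold.
Codon 2 GGC (Gly): third position 4-fold.
Codon 3 ACA (Thr): third position 4-fold.
Codon 4 GAG (Glu): third position 2-fold.
Codon 5 CCT (Pro): third position 4-fold.
Four-fold degenerate third positions: 4.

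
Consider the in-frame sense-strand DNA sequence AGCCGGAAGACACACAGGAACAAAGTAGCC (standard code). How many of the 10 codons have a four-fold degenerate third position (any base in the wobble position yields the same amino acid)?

4

Codon 1 AGC (Ser): third position 2-fold.
Codon 2 CGG (Arg): third position 4-fold.
Codon 3 AAG (Lys): third position 2-fold.
Codon 4 ACA (Thr): third position 4-fold.
Codon 5 CAC (His): third position 2-fold.
Codon 6 AGG (Arg): third position 2-fold.
Codon 7 AAC (Asn): third position 2-fold.
Codon 8 AAA (Lys): third position 2-fold.
Codon 9 GTA (Val): third position 4-fold.
Codon 10 GCC (Ala): third position 4-fold.
Four-fold degenerate third positions: 4.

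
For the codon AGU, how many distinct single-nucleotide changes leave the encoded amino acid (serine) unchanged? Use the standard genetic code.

1

Position 1: none → 0 synonymous.
Position 2: none → 0 synonymous.
Position 3: AGC → 1 synonymous.
Total: 0 + 0 + 1 = 1.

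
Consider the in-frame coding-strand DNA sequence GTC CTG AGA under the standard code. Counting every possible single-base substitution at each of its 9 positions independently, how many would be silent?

Codon 1 (GTC, Val): 3 synonymous substitutions.
Codon 2 (CTG, Leu): 4 synonymous substitutions.
Codon 3 (AGA, Arg): 2 synonymous substitutions.
Total: 3 + 4 + 2 = 9.

9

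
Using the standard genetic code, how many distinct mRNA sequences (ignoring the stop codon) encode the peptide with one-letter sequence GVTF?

128

Gly: 4 codons.
Val: 4 codons.
Thr: 4 codons.
Phe: 2 codons.
4 × 4 × 4 × 2 = 128.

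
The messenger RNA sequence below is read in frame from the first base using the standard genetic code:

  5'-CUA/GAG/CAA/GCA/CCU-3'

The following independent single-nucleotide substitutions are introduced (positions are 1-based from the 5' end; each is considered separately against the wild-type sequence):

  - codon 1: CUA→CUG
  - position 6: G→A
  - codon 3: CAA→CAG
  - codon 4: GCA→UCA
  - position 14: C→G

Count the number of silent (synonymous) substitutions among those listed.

3

Codon 1: CUA (Leu) → CUG (Leu) — synonymous.
Codon 2: GAG (Glu) → GAA (Glu) — synonymous.
Codon 3: CAA (Gln) → CAG (Gln) — synonymous.
Codon 4: GCA (Ala) → UCA (Ser) — missense.
Codon 5: CCU (Pro) → CGU (Arg) — missense.
Synonymous: 3 of 5.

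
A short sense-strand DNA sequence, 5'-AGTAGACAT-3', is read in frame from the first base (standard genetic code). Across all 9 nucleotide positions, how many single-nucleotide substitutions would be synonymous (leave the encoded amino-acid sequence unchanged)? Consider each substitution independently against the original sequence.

Codon 1 (AGT, Ser): 1 synonymous substitution.
Codon 2 (AGA, Arg): 2 synonymous substitutions.
Codon 3 (CAT, His): 1 synonymous substitution.
Total: 1 + 2 + 1 = 4.

4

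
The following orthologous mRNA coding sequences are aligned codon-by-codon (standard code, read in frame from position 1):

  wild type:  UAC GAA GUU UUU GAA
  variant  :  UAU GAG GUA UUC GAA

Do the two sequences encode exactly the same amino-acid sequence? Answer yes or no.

Codon 1: UAC Tyr / UAU Tyr — synonymous.
Codon 2: GAA Glu / GAG Glu — synonymous.
Codon 3: GUU Val / GUA Val — synonymous.
Codon 4: UUU Phe / UUC Phe — synonymous.
Codon 5: GAA Glu / GAA Glu — identical.
Nonsynonymous differences: 0 → same protein.

yes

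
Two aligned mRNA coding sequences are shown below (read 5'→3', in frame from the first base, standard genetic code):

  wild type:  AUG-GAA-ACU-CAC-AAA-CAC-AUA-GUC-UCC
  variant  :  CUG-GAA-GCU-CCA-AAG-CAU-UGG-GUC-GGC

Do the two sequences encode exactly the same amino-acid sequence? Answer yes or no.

no

Codon 1: AUG Met / CUG Leu — nonsynonymous.
Codon 2: GAA Glu / GAA Glu — identical.
Codon 3: ACU Thr / GCU Ala — nonsynonymous.
Codon 4: CAC His / CCA Pro — nonsynonymous.
Codon 5: AAA Lys / AAG Lys — synonymous.
Codon 6: CAC His / CAU His — synonymous.
Codon 7: AUA Ile / UGG Trp — nonsynonymous.
Codon 8: GUC Val / GUC Val — identical.
Codon 9: UCC Ser / GGC Gly — nonsynonymous.
Nonsynonymous differences: 5 → different protein.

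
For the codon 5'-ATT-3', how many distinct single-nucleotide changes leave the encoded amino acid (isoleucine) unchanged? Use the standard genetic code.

Position 1: none → 0 synonymous.
Position 2: none → 0 synonymous.
Position 3: ATC, ATA → 2 synonymous.
Total: 0 + 0 + 2 = 2.

2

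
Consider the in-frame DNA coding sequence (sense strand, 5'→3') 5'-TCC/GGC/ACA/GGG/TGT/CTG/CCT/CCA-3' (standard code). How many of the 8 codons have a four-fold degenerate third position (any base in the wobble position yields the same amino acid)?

Codon 1 TCC (Ser): third position 4-fold.
Codon 2 GGC (Gly): third position 4-fold.
Codon 3 ACA (Thr): third position 4-fold.
Codon 4 GGG (Gly): third position 4-fold.
Codon 5 TGT (Cys): third position 2-fold.
Codon 6 CTG (Leu): third position 4-fold.
Codon 7 CCT (Pro): third position 4-fold.
Codon 8 CCA (Pro): third position 4-fold.
Four-fold degenerate third positions: 7.

7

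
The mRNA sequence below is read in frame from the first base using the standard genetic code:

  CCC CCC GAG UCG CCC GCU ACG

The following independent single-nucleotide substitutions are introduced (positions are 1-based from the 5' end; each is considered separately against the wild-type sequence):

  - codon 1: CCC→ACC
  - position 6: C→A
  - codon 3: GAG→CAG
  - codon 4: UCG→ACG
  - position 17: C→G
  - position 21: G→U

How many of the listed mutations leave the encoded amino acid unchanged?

Codon 1: CCC (Pro) → ACC (Thr) — missense.
Codon 2: CCC (Pro) → CCA (Pro) — synonymous.
Codon 3: GAG (Glu) → CAG (Gln) — missense.
Codon 4: UCG (Ser) → ACG (Thr) — missense.
Codon 6: GCU (Ala) → GGU (Gly) — missense.
Codon 7: ACG (Thr) → ACU (Thr) — synonymous.
Synonymous: 2 of 6.

2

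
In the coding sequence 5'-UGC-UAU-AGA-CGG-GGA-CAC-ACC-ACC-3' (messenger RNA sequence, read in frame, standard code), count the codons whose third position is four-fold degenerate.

4

Codon 1 UGC (Cys): third position 2-fold.
Codon 2 UAU (Tyr): third position 2-fold.
Codon 3 AGA (Arg): third position 2-fold.
Codon 4 CGG (Arg): third position 4-fold.
Codon 5 GGA (Gly): third position 4-fold.
Codon 6 CAC (His): third position 2-fold.
Codon 7 ACC (Thr): third position 4-fold.
Codon 8 ACC (Thr): third position 4-fold.
Four-fold degenerate third positions: 4.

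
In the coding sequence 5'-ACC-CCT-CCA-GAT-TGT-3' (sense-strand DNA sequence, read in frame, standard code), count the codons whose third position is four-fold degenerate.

3

Codon 1 ACC (Thr): third position 4-fold.
Codon 2 CCT (Pro): third position 4-fold.
Codon 3 CCA (Pro): third position 4-fold.
Codon 4 GAT (Asp): third position 2-fold.
Codon 5 TGT (Cys): third position 2-fold.
Four-fold degenerate third positions: 3.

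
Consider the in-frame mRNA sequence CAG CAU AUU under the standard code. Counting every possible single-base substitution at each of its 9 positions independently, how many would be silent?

Codon 1 (CAG, Gln): 1 synonymous substitution.
Codon 2 (CAU, His): 1 synonymous substitution.
Codon 3 (AUU, Ile): 2 synonymous substitutions.
Total: 1 + 1 + 2 = 4.

4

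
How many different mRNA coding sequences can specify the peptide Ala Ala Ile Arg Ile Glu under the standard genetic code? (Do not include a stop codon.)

Ala: 4 codons.
Ala: 4 codons.
Ile: 3 codons.
Arg: 6 codons.
Ile: 3 codons.
Glu: 2 codons.
4 × 4 × 3 × 6 × 3 × 2 = 1728.

1728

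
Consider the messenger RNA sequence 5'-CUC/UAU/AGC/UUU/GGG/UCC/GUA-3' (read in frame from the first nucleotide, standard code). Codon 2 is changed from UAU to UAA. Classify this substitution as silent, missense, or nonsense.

Position 6 falls in codon 2: UAU → Tyr.
After the substitution the codon is UAA → Stop.
The new codon is a stop codon, so this is a nonsense mutation.

nonsense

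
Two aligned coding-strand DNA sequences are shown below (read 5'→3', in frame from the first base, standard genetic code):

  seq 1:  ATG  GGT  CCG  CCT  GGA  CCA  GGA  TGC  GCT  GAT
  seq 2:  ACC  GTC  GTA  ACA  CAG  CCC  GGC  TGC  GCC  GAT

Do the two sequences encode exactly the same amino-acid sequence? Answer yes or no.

Codon 1: ATG Met / ACC Thr — nonsynonymous.
Codon 2: GGT Gly / GTC Val — nonsynonymous.
Codon 3: CCG Pro / GTA Val — nonsynonymous.
Codon 4: CCT Pro / ACA Thr — nonsynonymous.
Codon 5: GGA Gly / CAG Gln — nonsynonymous.
Codon 6: CCA Pro / CCC Pro — synonymous.
Codon 7: GGA Gly / GGC Gly — synonymous.
Codon 8: TGC Cys / TGC Cys — identical.
Codon 9: GCT Ala / GCC Ala — synonymous.
Codon 10: GAT Asp / GAT Asp — identical.
Nonsynonymous differences: 5 → different protein.

no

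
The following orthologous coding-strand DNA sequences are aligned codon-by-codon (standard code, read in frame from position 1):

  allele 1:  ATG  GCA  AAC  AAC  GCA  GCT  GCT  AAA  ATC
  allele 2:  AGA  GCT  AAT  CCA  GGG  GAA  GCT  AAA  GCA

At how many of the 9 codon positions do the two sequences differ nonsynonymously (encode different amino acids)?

Codon 1: ATG Met / AGA Arg — nonsynonymous.
Codon 2: GCA Ala / GCT Ala — synonymous.
Codon 3: AAC Asn / AAT Asn — synonymous.
Codon 4: AAC Asn / CCA Pro — nonsynonymous.
Codon 5: GCA Ala / GGG Gly — nonsynonymous.
Codon 6: GCT Ala / GAA Glu — nonsynonymous.
Codon 7: GCT Ala / GCT Ala — identical.
Codon 8: AAA Lys / AAA Lys — identical.
Codon 9: ATC Ile / GCA Ala — nonsynonymous.
Nonsynonymous differences: 5.

5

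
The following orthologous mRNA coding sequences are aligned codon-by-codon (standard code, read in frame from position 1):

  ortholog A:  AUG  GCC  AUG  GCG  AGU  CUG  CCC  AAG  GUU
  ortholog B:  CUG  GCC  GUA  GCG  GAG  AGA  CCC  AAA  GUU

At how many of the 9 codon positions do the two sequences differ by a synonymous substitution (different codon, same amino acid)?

1

Codon 1: AUG Met / CUG Leu — nonsynonymous.
Codon 2: GCC Ala / GCC Ala — identical.
Codon 3: AUG Met / GUA Val — nonsynonymous.
Codon 4: GCG Ala / GCG Ala — identical.
Codon 5: AGU Ser / GAG Glu — nonsynonymous.
Codon 6: CUG Leu / AGA Arg — nonsynonymous.
Codon 7: CCC Pro / CCC Pro — identical.
Codon 8: AAG Lys / AAA Lys — synonymous.
Codon 9: GUU Val / GUU Val — identical.
Synonymous differences: 1.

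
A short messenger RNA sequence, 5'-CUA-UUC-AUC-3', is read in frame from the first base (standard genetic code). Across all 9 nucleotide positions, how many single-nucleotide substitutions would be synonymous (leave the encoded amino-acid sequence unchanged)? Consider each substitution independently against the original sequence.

Codon 1 (CUA, Leu): 4 synonymous substitutions.
Codon 2 (UUC, Phe): 1 synonymous substitution.
Codon 3 (AUC, Ile): 2 synonymous substitutions.
Total: 4 + 1 + 2 = 7.

7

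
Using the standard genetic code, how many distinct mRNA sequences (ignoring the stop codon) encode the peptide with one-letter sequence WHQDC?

16

Trp: 1 codon.
His: 2 codons.
Gln: 2 codons.
Asp: 2 codons.
Cys: 2 codons.
1 × 2 × 2 × 2 × 2 = 16.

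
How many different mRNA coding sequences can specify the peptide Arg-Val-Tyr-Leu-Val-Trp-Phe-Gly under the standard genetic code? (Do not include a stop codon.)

Arg: 6 codons.
Val: 4 codons.
Tyr: 2 codons.
Leu: 6 codons.
Val: 4 codons.
Trp: 1 codon.
Phe: 2 codons.
Gly: 4 codons.
6 × 4 × 2 × 6 × 4 × 1 × 2 × 4 = 9216.

9216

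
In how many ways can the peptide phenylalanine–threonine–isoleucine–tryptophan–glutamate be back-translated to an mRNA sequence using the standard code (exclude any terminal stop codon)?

Phe: 2 codons.
Thr: 4 codons.
Ile: 3 codons.
Trp: 1 codon.
Glu: 2 codons.
2 × 4 × 3 × 1 × 2 = 48.

48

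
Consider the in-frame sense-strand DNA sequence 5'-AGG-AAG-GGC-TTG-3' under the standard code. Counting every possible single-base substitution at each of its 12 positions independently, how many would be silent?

Codon 1 (AGG, Arg): 2 synonymous substitutions.
Codon 2 (AAG, Lys): 1 synonymous substitution.
Codon 3 (GGC, Gly): 3 synonymous substitutions.
Codon 4 (TTG, Leu): 2 synonymous substitutions.
Total: 2 + 1 + 3 + 2 = 8.

8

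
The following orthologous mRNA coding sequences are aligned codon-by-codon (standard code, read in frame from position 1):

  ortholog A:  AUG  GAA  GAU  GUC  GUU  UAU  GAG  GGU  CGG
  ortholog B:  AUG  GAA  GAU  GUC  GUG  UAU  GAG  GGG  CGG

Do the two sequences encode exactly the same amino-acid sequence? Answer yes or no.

yes

Codon 1: AUG Met / AUG Met — identical.
Codon 2: GAA Glu / GAA Glu — identical.
Codon 3: GAU Asp / GAU Asp — identical.
Codon 4: GUC Val / GUC Val — identical.
Codon 5: GUU Val / GUG Val — synonymous.
Codon 6: UAU Tyr / UAU Tyr — identical.
Codon 7: GAG Glu / GAG Glu — identical.
Codon 8: GGU Gly / GGG Gly — synonymous.
Codon 9: CGG Arg / CGG Arg — identical.
Nonsynonymous differences: 0 → same protein.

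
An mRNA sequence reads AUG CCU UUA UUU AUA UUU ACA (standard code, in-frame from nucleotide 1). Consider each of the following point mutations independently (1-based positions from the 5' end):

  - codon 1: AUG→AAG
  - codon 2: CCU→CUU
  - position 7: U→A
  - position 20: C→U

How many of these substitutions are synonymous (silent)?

0

Codon 1: AUG (Met) → AAG (Lys) — missense.
Codon 2: CCU (Pro) → CUU (Leu) — missense.
Codon 3: UUA (Leu) → AUA (Ile) — missense.
Codon 7: ACA (Thr) → AUA (Ile) — missense.
Synonymous: 0 of 4.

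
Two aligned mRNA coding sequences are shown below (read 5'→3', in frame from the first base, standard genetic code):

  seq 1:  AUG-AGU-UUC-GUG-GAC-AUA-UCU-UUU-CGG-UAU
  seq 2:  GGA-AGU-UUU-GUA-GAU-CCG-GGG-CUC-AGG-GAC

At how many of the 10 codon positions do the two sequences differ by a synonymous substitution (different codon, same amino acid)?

Codon 1: AUG Met / GGA Gly — nonsynonymous.
Codon 2: AGU Ser / AGU Ser — identical.
Codon 3: UUC Phe / UUU Phe — synonymous.
Codon 4: GUG Val / GUA Val — synonymous.
Codon 5: GAC Asp / GAU Asp — synonymous.
Codon 6: AUA Ile / CCG Pro — nonsynonymous.
Codon 7: UCU Ser / GGG Gly — nonsynonymous.
Codon 8: UUU Phe / CUC Leu — nonsynonymous.
Codon 9: CGG Arg / AGG Arg — synonymous.
Codon 10: UAU Tyr / GAC Asp — nonsynonymous.
Synonymous differences: 4.

4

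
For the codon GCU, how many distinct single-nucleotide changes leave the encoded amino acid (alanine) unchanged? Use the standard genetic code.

3

Position 1: none → 0 synonymous.
Position 2: none → 0 synonymous.
Position 3: GCC, GCA, GCG → 3 synonymous.
Total: 0 + 0 + 3 = 3.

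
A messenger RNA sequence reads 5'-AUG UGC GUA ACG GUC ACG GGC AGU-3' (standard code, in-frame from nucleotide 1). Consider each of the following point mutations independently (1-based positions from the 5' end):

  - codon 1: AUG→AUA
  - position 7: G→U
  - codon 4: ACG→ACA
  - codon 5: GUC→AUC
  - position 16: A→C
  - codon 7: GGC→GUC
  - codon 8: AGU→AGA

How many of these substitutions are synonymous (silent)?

Codon 1: AUG (Met) → AUA (Ile) — missense.
Codon 3: GUA (Val) → UUA (Leu) — missense.
Codon 4: ACG (Thr) → ACA (Thr) — synonymous.
Codon 5: GUC (Val) → AUC (Ile) — missense.
Codon 6: ACG (Thr) → CCG (Pro) — missense.
Codon 7: GGC (Gly) → GUC (Val) — missense.
Codon 8: AGU (Ser) → AGA (Arg) — missense.
Synonymous: 1 of 7.

1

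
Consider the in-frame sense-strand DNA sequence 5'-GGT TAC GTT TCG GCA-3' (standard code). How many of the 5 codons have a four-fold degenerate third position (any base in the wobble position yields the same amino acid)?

Codon 1 GGT (Gly): third position 4-fold.
Codon 2 TAC (Tyr): third position 2-fold.
Codon 3 GTT (Val): third position 4-fold.
Codon 4 TCG (Ser): third position 4-fold.
Codon 5 GCA (Ala): third position 4-fold.
Four-fold degenerate third positions: 4.

4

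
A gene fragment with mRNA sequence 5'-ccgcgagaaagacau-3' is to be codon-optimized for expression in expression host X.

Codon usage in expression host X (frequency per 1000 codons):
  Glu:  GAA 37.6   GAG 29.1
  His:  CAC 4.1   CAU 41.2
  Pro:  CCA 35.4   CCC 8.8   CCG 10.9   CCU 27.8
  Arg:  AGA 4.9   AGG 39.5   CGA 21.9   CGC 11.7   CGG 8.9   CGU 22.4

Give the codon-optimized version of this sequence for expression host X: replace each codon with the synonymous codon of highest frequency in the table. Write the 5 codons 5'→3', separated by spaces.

Codon 1 (Pro): best is CCA at 35.4.
Codon 2 (Arg): best is AGG at 39.5.
Codon 3 (Glu): best is GAA at 37.6.
Codon 4 (Arg): best is AGG at 39.5.
Codon 5 (His): best is CAU at 41.2.

CCA AGG GAA AGG CAU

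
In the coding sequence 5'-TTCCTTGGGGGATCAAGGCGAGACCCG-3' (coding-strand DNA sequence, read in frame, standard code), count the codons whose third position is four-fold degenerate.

6

Codon 1 TTC (Phe): third position 2-fold.
Codon 2 CTT (Leu): third position 4-fold.
Codon 3 GGG (Gly): third position 4-fold.
Codon 4 GGA (Gly): third position 4-fold.
Codon 5 TCA (Ser): third position 4-fold.
Codon 6 AGG (Arg): third position 2-fold.
Codon 7 CGA (Arg): third position 4-fold.
Codon 8 GAC (Asp): third position 2-fold.
Codon 9 CCG (Pro): third position 4-fold.
Four-fold degenerate third positions: 6.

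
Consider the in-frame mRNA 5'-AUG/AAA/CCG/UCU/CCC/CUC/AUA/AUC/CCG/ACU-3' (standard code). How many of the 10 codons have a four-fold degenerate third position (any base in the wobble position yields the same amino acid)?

Codon 1 AUG (Met): third position 1-fold.
Codon 2 AAA (Lys): third position 2-fold.
Codon 3 CCG (Pro): third position 4-fold.
Codon 4 UCU (Ser): third position 4-fold.
Codon 5 CCC (Pro): third position 4-fold.
Codon 6 CUC (Leu): third position 4-fold.
Codon 7 AUA (Ile): third position 3-fold.
Codon 8 AUC (Ile): third position 3-fold.
Codon 9 CCG (Pro): third position 4-fold.
Codon 10 ACU (Thr): third position 4-fold.
Four-fold degenerate third positions: 6.

6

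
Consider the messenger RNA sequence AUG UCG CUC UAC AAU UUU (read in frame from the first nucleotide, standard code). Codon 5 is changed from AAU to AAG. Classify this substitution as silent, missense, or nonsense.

Position 15 falls in codon 5: AAU → Asn.
After the substitution the codon is AAG → Lys.
Asn ≠ Lys, so this is a missense mutation.

missense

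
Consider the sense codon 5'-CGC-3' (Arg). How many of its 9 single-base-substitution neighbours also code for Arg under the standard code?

3

Position 1: none → 0 synonymous.
Position 2: none → 0 synonymous.
Position 3: CGU, CGA, CGG → 3 synonymous.
Total: 0 + 0 + 3 = 3.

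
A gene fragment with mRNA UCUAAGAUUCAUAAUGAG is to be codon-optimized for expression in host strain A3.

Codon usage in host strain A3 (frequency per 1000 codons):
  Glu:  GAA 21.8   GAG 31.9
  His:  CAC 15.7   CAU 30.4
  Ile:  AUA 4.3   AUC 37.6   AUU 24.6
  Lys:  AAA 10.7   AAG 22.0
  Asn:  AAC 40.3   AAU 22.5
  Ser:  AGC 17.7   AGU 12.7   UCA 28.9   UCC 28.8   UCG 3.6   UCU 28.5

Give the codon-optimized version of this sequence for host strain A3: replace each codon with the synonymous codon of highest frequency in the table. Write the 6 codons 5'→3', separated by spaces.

UCA AAG AUC CAU AAC GAG

Codon 1 (Ser): best is UCA at 28.9.
Codon 2 (Lys): best is AAG at 22.0.
Codon 3 (Ile): best is AUC at 37.6.
Codon 4 (His): best is CAU at 30.4.
Codon 5 (Asn): best is AAC at 40.3.
Codon 6 (Glu): best is GAG at 31.9.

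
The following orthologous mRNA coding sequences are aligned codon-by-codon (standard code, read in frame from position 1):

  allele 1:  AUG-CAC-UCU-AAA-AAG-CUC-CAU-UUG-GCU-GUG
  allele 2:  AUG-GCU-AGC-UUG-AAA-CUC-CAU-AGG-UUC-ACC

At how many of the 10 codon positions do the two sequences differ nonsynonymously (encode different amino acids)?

Codon 1: AUG Met / AUG Met — identical.
Codon 2: CAC His / GCU Ala — nonsynonymous.
Codon 3: UCU Ser / AGC Ser — synonymous.
Codon 4: AAA Lys / UUG Leu — nonsynonymous.
Codon 5: AAG Lys / AAA Lys — synonymous.
Codon 6: CUC Leu / CUC Leu — identical.
Codon 7: CAU His / CAU His — identical.
Codon 8: UUG Leu / AGG Arg — nonsynonymous.
Codon 9: GCU Ala / UUC Phe — nonsynonymous.
Codon 10: GUG Val / ACC Thr — nonsynonymous.
Nonsynonymous differences: 5.

5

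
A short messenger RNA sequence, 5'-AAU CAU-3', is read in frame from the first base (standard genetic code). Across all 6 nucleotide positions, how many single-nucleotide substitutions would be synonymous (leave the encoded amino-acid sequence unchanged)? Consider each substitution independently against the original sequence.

Codon 1 (AAU, Asn): 1 synonymous substitution.
Codon 2 (CAU, His): 1 synonymous substitution.
Total: 1 + 1 = 2.

2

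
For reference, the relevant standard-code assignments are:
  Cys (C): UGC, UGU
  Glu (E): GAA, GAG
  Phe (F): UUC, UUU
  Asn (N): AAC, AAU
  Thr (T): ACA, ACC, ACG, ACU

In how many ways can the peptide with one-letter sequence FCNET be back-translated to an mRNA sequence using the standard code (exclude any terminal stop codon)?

Phe: 2 codons.
Cys: 2 codons.
Asn: 2 codons.
Glu: 2 codons.
Thr: 4 codons.
2 × 2 × 2 × 2 × 4 = 64.

64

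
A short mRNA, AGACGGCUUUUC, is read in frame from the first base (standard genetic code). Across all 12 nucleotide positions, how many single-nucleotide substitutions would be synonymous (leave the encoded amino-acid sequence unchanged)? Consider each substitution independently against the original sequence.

10

Codon 1 (AGA, Arg): 2 synonymous substitutions.
Codon 2 (CGG, Arg): 4 synonymous substitutions.
Codon 3 (CUU, Leu): 3 synonymous substitutions.
Codon 4 (UUC, Phe): 1 synonymous substitution.
Total: 2 + 4 + 3 + 1 = 10.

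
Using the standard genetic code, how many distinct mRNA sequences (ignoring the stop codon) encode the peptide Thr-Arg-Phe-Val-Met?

192

Thr: 4 codons.
Arg: 6 codons.
Phe: 2 codons.
Val: 4 codons.
Met: 1 codon.
4 × 6 × 2 × 4 × 1 = 192.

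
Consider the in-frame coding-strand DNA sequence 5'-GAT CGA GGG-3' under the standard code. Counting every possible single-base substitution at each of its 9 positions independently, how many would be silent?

Codon 1 (GAT, Asp): 1 synonymous substitution.
Codon 2 (CGA, Arg): 4 synonymous substitutions.
Codon 3 (GGG, Gly): 3 synonymous substitutions.
Total: 1 + 4 + 3 = 8.

8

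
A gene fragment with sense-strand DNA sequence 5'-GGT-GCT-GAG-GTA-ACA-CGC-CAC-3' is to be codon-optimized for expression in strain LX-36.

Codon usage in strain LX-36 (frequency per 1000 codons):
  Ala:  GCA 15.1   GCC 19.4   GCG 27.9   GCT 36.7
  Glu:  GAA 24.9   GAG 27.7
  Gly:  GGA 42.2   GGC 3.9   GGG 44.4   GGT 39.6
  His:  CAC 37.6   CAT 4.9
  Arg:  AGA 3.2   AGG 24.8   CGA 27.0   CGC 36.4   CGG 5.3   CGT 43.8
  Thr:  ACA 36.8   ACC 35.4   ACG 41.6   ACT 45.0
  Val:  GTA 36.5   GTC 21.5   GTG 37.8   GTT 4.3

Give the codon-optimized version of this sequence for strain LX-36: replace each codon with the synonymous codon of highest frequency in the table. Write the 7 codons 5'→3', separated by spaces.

GGG GCT GAG GTG ACT CGT CAC

Codon 1 (Gly): best is GGG at 44.4.
Codon 2 (Ala): best is GCT at 36.7.
Codon 3 (Glu): best is GAG at 27.7.
Codon 4 (Val): best is GTG at 37.8.
Codon 5 (Thr): best is ACT at 45.0.
Codon 6 (Arg): best is CGT at 43.8.
Codon 7 (His): best is CAC at 37.6.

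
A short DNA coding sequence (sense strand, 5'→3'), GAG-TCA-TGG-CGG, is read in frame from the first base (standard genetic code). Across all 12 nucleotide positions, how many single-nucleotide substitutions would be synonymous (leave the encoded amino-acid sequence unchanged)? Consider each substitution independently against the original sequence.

8

Codon 1 (GAG, Glu): 1 synonymous substitution.
Codon 2 (TCA, Ser): 3 synonymous substitutions.
Codon 3 (TGG, Trp): 0 synonymous substitutions.
Codon 4 (CGG, Arg): 4 synonymous substitutions.
Total: 1 + 3 + 0 + 4 = 8.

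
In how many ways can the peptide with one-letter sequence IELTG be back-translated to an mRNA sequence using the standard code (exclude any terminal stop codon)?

576

Ile: 3 codons.
Glu: 2 codons.
Leu: 6 codons.
Thr: 4 codons.
Gly: 4 codons.
3 × 2 × 6 × 4 × 4 = 576.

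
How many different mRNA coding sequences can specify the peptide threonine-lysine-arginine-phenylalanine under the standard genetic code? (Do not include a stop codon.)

Thr: 4 codons.
Lys: 2 codons.
Arg: 6 codons.
Phe: 2 codons.
4 × 2 × 6 × 2 = 96.

96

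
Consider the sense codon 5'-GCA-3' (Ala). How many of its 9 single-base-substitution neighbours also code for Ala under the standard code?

3

Position 1: none → 0 synonymous.
Position 2: none → 0 synonymous.
Position 3: GCU, GCC, GCG → 3 synonymous.
Total: 0 + 0 + 3 = 3.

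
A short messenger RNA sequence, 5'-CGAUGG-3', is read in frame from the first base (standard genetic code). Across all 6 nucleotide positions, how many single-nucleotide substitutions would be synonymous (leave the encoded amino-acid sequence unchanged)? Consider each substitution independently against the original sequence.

Codon 1 (CGA, Arg): 4 synonymous substitutions.
Codon 2 (UGG, Trp): 0 synonymous substitutions.
Total: 4 + 0 = 4.

4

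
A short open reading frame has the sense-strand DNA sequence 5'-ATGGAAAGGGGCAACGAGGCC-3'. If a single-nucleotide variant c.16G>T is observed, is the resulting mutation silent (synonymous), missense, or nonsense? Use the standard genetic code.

nonsense

Position 16 falls in codon 6: GAG → Glu.
After the substitution the codon is TAG → Stop.
The new codon is a stop codon, so this is a nonsense mutation.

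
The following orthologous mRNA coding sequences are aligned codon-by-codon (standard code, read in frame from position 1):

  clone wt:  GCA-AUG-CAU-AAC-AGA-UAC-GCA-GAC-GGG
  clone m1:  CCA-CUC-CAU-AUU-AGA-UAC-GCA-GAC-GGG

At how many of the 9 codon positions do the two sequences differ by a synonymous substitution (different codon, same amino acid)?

0

Codon 1: GCA Ala / CCA Pro — nonsynonymous.
Codon 2: AUG Met / CUC Leu — nonsynonymous.
Codon 3: CAU His / CAU His — identical.
Codon 4: AAC Asn / AUU Ile — nonsynonymous.
Codon 5: AGA Arg / AGA Arg — identical.
Codon 6: UAC Tyr / UAC Tyr — identical.
Codon 7: GCA Ala / GCA Ala — identical.
Codon 8: GAC Asp / GAC Asp — identical.
Codon 9: GGG Gly / GGG Gly — identical.
Synonymous differences: 0.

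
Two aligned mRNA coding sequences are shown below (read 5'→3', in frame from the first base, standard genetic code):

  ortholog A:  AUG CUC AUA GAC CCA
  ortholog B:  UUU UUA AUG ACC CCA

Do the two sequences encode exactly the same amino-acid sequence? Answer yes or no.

no

Codon 1: AUG Met / UUU Phe — nonsynonymous.
Codon 2: CUC Leu / UUA Leu — synonymous.
Codon 3: AUA Ile / AUG Met — nonsynonymous.
Codon 4: GAC Asp / ACC Thr — nonsynonymous.
Codon 5: CCA Pro / CCA Pro — identical.
Nonsynonymous differences: 3 → different protein.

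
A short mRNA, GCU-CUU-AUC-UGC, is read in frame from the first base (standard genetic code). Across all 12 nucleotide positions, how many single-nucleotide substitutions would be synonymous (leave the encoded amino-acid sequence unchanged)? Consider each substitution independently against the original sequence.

9

Codon 1 (GCU, Ala): 3 synonymous substitutions.
Codon 2 (CUU, Leu): 3 synonymous substitutions.
Codon 3 (AUC, Ile): 2 synonymous substitutions.
Codon 4 (UGC, Cys): 1 synonymous substitution.
Total: 3 + 3 + 2 + 1 = 9.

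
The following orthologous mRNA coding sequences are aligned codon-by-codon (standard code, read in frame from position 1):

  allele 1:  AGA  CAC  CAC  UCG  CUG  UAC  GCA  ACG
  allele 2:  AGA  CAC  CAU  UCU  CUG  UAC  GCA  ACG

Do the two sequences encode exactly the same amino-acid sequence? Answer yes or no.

yes

Codon 1: AGA Arg / AGA Arg — identical.
Codon 2: CAC His / CAC His — identical.
Codon 3: CAC His / CAU His — synonymous.
Codon 4: UCG Ser / UCU Ser — synonymous.
Codon 5: CUG Leu / CUG Leu — identical.
Codon 6: UAC Tyr / UAC Tyr — identical.
Codon 7: GCA Ala / GCA Ala — identical.
Codon 8: ACG Thr / ACG Thr — identical.
Nonsynonymous differences: 0 → same protein.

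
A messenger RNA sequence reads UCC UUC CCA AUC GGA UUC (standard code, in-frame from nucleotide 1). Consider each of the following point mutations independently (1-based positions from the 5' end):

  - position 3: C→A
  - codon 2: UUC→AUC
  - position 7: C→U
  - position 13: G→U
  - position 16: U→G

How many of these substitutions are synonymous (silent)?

Codon 1: UCC (Ser) → UCA (Ser) — synonymous.
Codon 2: UUC (Phe) → AUC (Ile) — missense.
Codon 3: CCA (Pro) → UCA (Ser) — missense.
Codon 5: GGA (Gly) → UGA (Stop) — nonsense.
Codon 6: UUC (Phe) → GUC (Val) — missense.
Synonymous: 1 of 5.

1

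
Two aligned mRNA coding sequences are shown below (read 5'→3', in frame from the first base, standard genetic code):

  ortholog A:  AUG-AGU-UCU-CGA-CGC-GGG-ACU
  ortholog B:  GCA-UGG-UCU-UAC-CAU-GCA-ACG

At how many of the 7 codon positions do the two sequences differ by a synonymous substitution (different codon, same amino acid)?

1

Codon 1: AUG Met / GCA Ala — nonsynonymous.
Codon 2: AGU Ser / UGG Trp — nonsynonymous.
Codon 3: UCU Ser / UCU Ser — identical.
Codon 4: CGA Arg / UAC Tyr — nonsynonymous.
Codon 5: CGC Arg / CAU His — nonsynonymous.
Codon 6: GGG Gly / GCA Ala — nonsynonymous.
Codon 7: ACU Thr / ACG Thr — synonymous.
Synonymous differences: 1.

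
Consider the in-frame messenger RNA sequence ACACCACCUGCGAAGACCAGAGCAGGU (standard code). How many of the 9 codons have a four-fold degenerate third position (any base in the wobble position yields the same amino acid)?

7

Codon 1 ACA (Thr): third position 4-fold.
Codon 2 CCA (Pro): third position 4-fold.
Codon 3 CCU (Pro): third position 4-fold.
Codon 4 GCG (Ala): third position 4-fold.
Codon 5 AAG (Lys): third position 2-fold.
Codon 6 ACC (Thr): third position 4-fold.
Codon 7 AGA (Arg): third position 2-fold.
Codon 8 GCA (Ala): third position 4-fold.
Codon 9 GGU (Gly): third position 4-fold.
Four-fold degenerate third positions: 7.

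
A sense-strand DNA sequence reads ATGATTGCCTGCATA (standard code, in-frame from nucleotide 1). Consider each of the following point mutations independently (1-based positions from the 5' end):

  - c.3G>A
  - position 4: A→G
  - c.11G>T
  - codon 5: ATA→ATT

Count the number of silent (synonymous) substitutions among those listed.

1

Codon 1: ATG (Met) → ATA (Ile) — missense.
Codon 2: ATT (Ile) → GTT (Val) — missense.
Codon 4: TGC (Cys) → TTC (Phe) — missense.
Codon 5: ATA (Ile) → ATT (Ile) — synonymous.
Synonymous: 1 of 4.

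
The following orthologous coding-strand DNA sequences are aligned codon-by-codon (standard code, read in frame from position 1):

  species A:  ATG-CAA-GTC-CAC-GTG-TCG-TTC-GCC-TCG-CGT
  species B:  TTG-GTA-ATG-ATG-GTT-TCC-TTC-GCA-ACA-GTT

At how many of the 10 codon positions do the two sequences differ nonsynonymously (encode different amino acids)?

Codon 1: ATG Met / TTG Leu — nonsynonymous.
Codon 2: CAA Gln / GTA Val — nonsynonymous.
Codon 3: GTC Val / ATG Met — nonsynonymous.
Codon 4: CAC His / ATG Met — nonsynonymous.
Codon 5: GTG Val / GTT Val — synonymous.
Codon 6: TCG Ser / TCC Ser — synonymous.
Codon 7: TTC Phe / TTC Phe — identical.
Codon 8: GCC Ala / GCA Ala — synonymous.
Codon 9: TCG Ser / ACA Thr — nonsynonymous.
Codon 10: CGT Arg / GTT Val — nonsynonymous.
Nonsynonymous differences: 6.

6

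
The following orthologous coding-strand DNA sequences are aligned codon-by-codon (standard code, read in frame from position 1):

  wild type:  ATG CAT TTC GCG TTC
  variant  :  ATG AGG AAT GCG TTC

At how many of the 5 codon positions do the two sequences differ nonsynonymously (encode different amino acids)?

2

Codon 1: ATG Met / ATG Met — identical.
Codon 2: CAT His / AGG Arg — nonsynonymous.
Codon 3: TTC Phe / AAT Asn — nonsynonymous.
Codon 4: GCG Ala / GCG Ala — identical.
Codon 5: TTC Phe / TTC Phe — identical.
Nonsynonymous differences: 2.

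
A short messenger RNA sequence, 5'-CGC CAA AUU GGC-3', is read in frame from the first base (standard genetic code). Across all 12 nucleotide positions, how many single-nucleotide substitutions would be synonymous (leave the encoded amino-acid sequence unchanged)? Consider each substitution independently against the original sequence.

9

Codon 1 (CGC, Arg): 3 synonymous substitutions.
Codon 2 (CAA, Gln): 1 synonymous substitution.
Codon 3 (AUU, Ile): 2 synonymous substitutions.
Codon 4 (GGC, Gly): 3 synonymous substitutions.
Total: 3 + 1 + 2 + 3 = 9.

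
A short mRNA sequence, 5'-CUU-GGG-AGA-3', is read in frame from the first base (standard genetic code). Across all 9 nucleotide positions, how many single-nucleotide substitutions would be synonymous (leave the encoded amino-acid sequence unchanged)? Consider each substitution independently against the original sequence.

8

Codon 1 (CUU, Leu): 3 synonymous substitutions.
Codon 2 (GGG, Gly): 3 synonymous substitutions.
Codon 3 (AGA, Arg): 2 synonymous substitutions.
Total: 3 + 3 + 2 = 8.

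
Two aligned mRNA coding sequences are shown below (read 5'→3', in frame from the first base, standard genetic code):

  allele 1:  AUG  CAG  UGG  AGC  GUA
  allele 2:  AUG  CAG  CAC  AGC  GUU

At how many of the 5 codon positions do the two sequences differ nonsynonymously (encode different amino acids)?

Codon 1: AUG Met / AUG Met — identical.
Codon 2: CAG Gln / CAG Gln — identical.
Codon 3: UGG Trp / CAC His — nonsynonymous.
Codon 4: AGC Ser / AGC Ser — identical.
Codon 5: GUA Val / GUU Val — synonymous.
Nonsynonymous differences: 1.

1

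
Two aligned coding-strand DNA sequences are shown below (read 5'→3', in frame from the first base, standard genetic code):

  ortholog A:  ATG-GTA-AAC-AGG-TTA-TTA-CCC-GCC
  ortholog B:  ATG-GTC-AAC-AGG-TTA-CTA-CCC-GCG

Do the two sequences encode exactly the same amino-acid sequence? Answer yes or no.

yes

Codon 1: ATG Met / ATG Met — identical.
Codon 2: GTA Val / GTC Val — synonymous.
Codon 3: AAC Asn / AAC Asn — identical.
Codon 4: AGG Arg / AGG Arg — identical.
Codon 5: TTA Leu / TTA Leu — identical.
Codon 6: TTA Leu / CTA Leu — synonymous.
Codon 7: CCC Pro / CCC Pro — identical.
Codon 8: GCC Ala / GCG Ala — synonymous.
Nonsynonymous differences: 0 → same protein.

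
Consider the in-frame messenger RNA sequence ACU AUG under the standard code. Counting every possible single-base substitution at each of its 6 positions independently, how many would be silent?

3

Codon 1 (ACU, Thr): 3 synonymous substitutions.
Codon 2 (AUG, Met): 0 synonymous substitutions.
Total: 3 + 0 = 3.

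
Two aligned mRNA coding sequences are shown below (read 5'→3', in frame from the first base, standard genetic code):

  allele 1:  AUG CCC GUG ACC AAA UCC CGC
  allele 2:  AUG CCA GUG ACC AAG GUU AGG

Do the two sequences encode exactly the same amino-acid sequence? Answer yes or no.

no

Codon 1: AUG Met / AUG Met — identical.
Codon 2: CCC Pro / CCA Pro — synonymous.
Codon 3: GUG Val / GUG Val — identical.
Codon 4: ACC Thr / ACC Thr — identical.
Codon 5: AAA Lys / AAG Lys — synonymous.
Codon 6: UCC Ser / GUU Val — nonsynonymous.
Codon 7: CGC Arg / AGG Arg — synonymous.
Nonsynonymous differences: 1 → different protein.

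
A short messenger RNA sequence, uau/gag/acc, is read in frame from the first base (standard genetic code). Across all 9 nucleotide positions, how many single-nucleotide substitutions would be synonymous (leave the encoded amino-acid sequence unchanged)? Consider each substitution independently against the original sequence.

Codon 1 (UAU, Tyr): 1 synonymous substitution.
Codon 2 (GAG, Glu): 1 synonymous substitution.
Codon 3 (ACC, Thr): 3 synonymous substitutions.
Total: 1 + 1 + 3 = 5.

5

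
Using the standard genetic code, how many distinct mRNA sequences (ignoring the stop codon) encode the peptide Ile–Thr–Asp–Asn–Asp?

Ile: 3 codons.
Thr: 4 codons.
Asp: 2 codons.
Asn: 2 codons.
Asp: 2 codons.
3 × 4 × 2 × 2 × 2 = 96.

96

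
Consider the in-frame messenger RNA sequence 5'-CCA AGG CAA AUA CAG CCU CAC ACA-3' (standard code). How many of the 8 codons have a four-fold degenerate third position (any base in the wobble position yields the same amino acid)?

3

Codon 1 CCA (Pro): third position 4-fold.
Codon 2 AGG (Arg): third position 2-fold.
Codon 3 CAA (Gln): third position 2-fold.
Codon 4 AUA (Ile): third position 3-fold.
Codon 5 CAG (Gln): third position 2-fold.
Codon 6 CCU (Pro): third position 4-fold.
Codon 7 CAC (His): third position 2-fold.
Codon 8 ACA (Thr): third position 4-fold.
Four-fold degenerate third positions: 3.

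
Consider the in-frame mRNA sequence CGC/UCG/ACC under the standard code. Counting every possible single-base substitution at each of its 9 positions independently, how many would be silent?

9

Codon 1 (CGC, Arg): 3 synonymous substitutions.
Codon 2 (UCG, Ser): 3 synonymous substitutions.
Codon 3 (ACC, Thr): 3 synonymous substitutions.
Total: 3 + 3 + 3 = 9.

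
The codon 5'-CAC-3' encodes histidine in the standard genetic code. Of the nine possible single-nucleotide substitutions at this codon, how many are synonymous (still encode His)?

Position 1: none → 0 synonymous.
Position 2: none → 0 synonymous.
Position 3: CAU → 1 synonymous.
Total: 0 + 0 + 1 = 1.

1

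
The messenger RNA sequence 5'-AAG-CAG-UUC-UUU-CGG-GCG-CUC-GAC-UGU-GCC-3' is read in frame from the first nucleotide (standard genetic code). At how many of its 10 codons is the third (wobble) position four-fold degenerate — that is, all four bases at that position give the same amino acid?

Codon 1 AAG (Lys): third position 2-fold.
Codon 2 CAG (Gln): third position 2-fold.
Codon 3 UUC (Phe): third position 2-fold.
Codon 4 UUU (Phe): third position 2-fold.
Codon 5 CGG (Arg): third position 4-fold.
Codon 6 GCG (Ala): third position 4-fold.
Codon 7 CUC (Leu): third position 4-fold.
Codon 8 GAC (Asp): third position 2-fold.
Codon 9 UGU (Cys): third position 2-fold.
Codon 10 GCC (Ala): third position 4-fold.
Four-fold degenerate third positions: 4.

4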